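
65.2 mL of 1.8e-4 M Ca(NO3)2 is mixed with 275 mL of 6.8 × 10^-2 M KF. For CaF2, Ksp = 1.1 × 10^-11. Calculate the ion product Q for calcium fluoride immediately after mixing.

Q ≈ 1.0e-7

Total volume = 65.2 + 275 = 340.2 mL.
[Ca^2+] = 1.8 × 10^-4 × (65.2/340.2) = 3.45 x 10^-5 M
[F^-] = 6.8 x 10^-2 × (275/340.2) = 5.50 × 10^-2 M
CaF2(s) ⇌ Ca^2+ + 2 F^-, so Q = [Ca^2+][F^-]^2
Q = (3.45 x 10^-5)(5.50 × 10^-2)^2 = 1.0 x 10^-7
Q > Ksp, so CaF2 will precipitate.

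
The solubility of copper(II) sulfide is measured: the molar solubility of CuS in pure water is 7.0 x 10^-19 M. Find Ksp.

CuS(s) ⇌ Cu^2+ + S^2-
Let s = molar solubility. Then [Cu^2+] = s and [S^2-] = s.
Ksp = [Cu^2+][S^2-]
Ksp = s^2
With s = 7.0 x 10^-19: Ksp = 4.9 × 10^-37

Ksp ≈ 4.9 x 10^-37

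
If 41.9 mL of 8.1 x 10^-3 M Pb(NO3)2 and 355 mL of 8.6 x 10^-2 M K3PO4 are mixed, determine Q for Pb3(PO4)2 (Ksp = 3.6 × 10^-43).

Q ≈ 3.7e-12

Total volume = 41.9 + 355 = 396.9 mL.
[Pb^2+] = 8.1 × 10^-3 × (41.9/396.9) = 8.55 x 10^-4 M
[PO4^3-] = 8.6 × 10^-2 × (355/396.9) = 7.69 × 10^-2 M
Pb3(PO4)2(s) <=> 3 Pb^2+(aq) + 2 PO4^3-(aq), so Q = [Pb^2+]^3[PO4^3-]^2
Q = (8.55 × 10^-4)^3(7.69 × 10^-2)^2 = 3.7 x 10^-12
Q > Ksp, so Pb3(PO4)2 will precipitate.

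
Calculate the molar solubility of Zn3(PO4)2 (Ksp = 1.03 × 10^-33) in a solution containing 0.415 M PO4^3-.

6.05e-12 M

Zn3(PO4)2(s) ⇌ 3 Zn^2+ + 2 PO4^3-
Ksp = [Zn^2+]^3[PO4^3-]^2
Let s be the molar solubility in this solution. [Zn^2+] = 3s, [PO4^3-] = 0.415 + 2s ≈ 0.415 (common-ion effect: PO4^3- is already 0.415 M).
Ksp ≈ (3s)^3 × (0.415)^2
s = 6.05 × 10^-12 M
Check: 2s = 1.2 × 10^-11 ≪ 0.415, so the approximation is valid.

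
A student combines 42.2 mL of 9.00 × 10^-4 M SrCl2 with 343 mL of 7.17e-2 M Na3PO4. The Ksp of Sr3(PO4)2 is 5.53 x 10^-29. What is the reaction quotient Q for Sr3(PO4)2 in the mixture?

Total volume = 42.2 + 343 = 385.2 mL.
[Sr^2+] = 9.00 x 10^-4 × (42.2/385.2) = 9.860 × 10^-5 M
[PO4^3-] = 7.17 × 10^-2 × (343/385.2) = 6.385 × 10^-2 M
Sr3(PO4)2(s) ⇌ 3 Sr^2+(aq) + 2 PO4^3-(aq), so Q = [Sr^2+]^3[PO4^3-]^2
Q = (9.860 × 10^-5)^3(6.385 × 10^-2)^2 = 3.91 × 10^-15
Q > Ksp, so Sr3(PO4)2 will precipitate.

3.91e-15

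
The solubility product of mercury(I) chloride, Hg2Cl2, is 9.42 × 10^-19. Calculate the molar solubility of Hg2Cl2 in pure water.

s ≈ 6.18e-7 M

Hg2Cl2(s) ⇌ Hg2^2+ + 2 Cl^-
Ksp = [Hg2^2+][Cl^-]^2
Let s = molar solubility. Then [Hg2^2+] = s and [Cl^-] = 2s.
Ksp = s(2s)^2 = 4s^3
s^3 = 9.42 × 10^-19 / 4, so s = 6.18 x 10^-7 M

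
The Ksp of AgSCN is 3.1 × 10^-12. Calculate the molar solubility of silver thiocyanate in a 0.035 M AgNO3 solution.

AgSCN(s) ⇌ Ag^+(aq) + SCN^-(aq)
Ksp = [Ag^+][SCN^-]
If s mol/L dissolves here, [Ag^+] = 0.035 + s ≈ 0.035, [SCN^-] = s (since Ag^+ from AgNO3 dominates).
Ksp ≈ 0.035 × s
s = 8.9 × 10^-11 M
Check: s = 8.9 x 10^-11 ≪ 0.035, so the approximation is valid.

s = 8.9 × 10^-11 M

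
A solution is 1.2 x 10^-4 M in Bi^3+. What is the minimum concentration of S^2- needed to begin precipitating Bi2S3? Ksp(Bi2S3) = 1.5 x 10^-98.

Bi2S3(s) <=> 2 Bi^3+(aq) + 3 S^2-(aq)
Ksp = [Bi^3+]^2[S^2-]^3
Precipitation begins when Q = Ksp. With [Bi^3+] = 1.2 x 10^-4 M:
1.5 x 10^-98 = (1.2 x 10^-4)^2 × [S^2-]^3
[S^2-] = (1.5 x 10^-98 / 1.44 × 10^-8)^(1/3) = 1.0 × 10^-30 M

[S^2-] ≈ 1.0 x 10^-30 M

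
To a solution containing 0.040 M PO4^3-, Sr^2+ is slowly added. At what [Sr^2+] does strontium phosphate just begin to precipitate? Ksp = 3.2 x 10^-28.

[Sr^2+] = 5.8e-9 M

Sr3(PO4)2(s) <=> 3 Sr^2+(aq) + 2 PO4^3-(aq)
Ksp = [Sr^2+]^3[PO4^3-]^2
Precipitation begins when Q = Ksp. With [PO4^3-] = 0.040 M:
3.2 x 10^-28 = (0.040)^2 × [Sr^2+]^3
[Sr^2+] = (3.2 x 10^-28 / 1.60 x 10^-3)^(1/3) = 5.8 x 10^-9 M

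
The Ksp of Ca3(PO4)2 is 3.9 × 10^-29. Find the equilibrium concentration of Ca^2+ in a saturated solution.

Ca3(PO4)2(s) ⇌ 3 Ca^2+(aq) + 2 PO4^3-(aq)
Ksp = [Ca^2+]^3[PO4^3-]^2
If s mol/L of Ca3(PO4)2 dissolves, [Ca^2+] = 3s and [PO4^3-] = 2s.
Substituting: Ksp = (3s)^3(2s)^2 = 108s^5
Solving, s = (3.9 × 10^-29/108)^(1/5) = 8.16 x 10^-7 M
[Ca^2+] = 3s = 2.4 x 10^-6 M

[Ca^2+] ≈ 2.4e-6 M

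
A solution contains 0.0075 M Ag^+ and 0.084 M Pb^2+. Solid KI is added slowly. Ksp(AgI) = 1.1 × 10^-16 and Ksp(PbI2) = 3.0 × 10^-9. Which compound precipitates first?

AgI

Precipitation of each salt starts when its ion product equals its Ksp.
For AgI: 1.1 × 10^-16 = 0.0075 × [I^-]  ⇒  [I^-] = 1.5 x 10^-14 M.
For PbI2: 3.0 × 10^-9 = 0.084 × [I^-]^2  ⇒  [I^-] = 1.9 x 10^-4 M.
The salt with the lower threshold [I^-] precipitates first: AgI.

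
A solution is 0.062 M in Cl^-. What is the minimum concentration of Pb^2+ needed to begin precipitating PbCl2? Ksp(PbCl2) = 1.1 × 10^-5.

PbCl2(s) ⇌ Pb^2+ + 2 Cl^-
Ksp = [Pb^2+][Cl^-]^2
Precipitation begins when Q = Ksp. With [Cl^-] = 0.062 M:
1.1 × 10^-5 = (0.062)^2 × [Pb^2+]
[Pb^2+] = (1.1 × 10^-5 / 3.84 × 10^-3) = 2.9 × 10^-3 M

[Pb^2+] ≈ 2.9 × 10^-3 M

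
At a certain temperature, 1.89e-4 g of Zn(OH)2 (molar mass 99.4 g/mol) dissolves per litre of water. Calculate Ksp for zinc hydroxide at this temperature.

Molar solubility s = (1.89 x 10^-4 g/L) / (99.4 g/mol) = 1.901 × 10^-6 M.
Zn(OH)2(s) <=> Zn^2+ + 2 OH^-
Let s = molar solubility. Then [Zn^2+] = s and [OH^-] = 2s.
Ksp = [Zn^2+][OH^-]^2
So Ksp = s × (2s)^2 = 4s^3
With s = 1.901 x 10^-6: Ksp = 2.75 x 10^-17

2.75 × 10^-17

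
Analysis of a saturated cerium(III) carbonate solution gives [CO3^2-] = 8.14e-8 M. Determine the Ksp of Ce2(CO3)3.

Ksp ≈ 1.59 x 10^-36

Ce2(CO3)3(s) ⇌ 2 Ce^3+(aq) + 3 CO3^2-(aq)
Stoichiometry gives [Ce^3+] = (2/3)[CO3^2-] = 5.427 × 10^-8 M.
Ksp = [Ce^3+]^2[CO3^2-]^3
Ksp = (5.427 × 10^-8)^2 × (8.14 × 10^-8)^3 = 1.59 × 10^-36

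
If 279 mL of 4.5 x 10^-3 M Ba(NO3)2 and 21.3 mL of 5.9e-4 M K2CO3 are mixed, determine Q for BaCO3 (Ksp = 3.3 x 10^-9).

Q = 1.7 x 10^-7

Total volume = 279 + 21.3 = 300.3 mL.
[Ba^2+] = 4.5 × 10^-3 × (279/300.3) = 4.18 x 10^-3 M
[CO3^2-] = 5.9 × 10^-4 × (21.3/300.3) = 4.18 x 10^-5 M
BaCO3(s) ⇌ Ba^2+(aq) + CO3^2-(aq), so Q = [Ba^2+][CO3^2-]
Q = (4.18 × 10^-3)(4.18 x 10^-5) = 1.7 × 10^-7
Q > Ksp, so BaCO3 will precipitate.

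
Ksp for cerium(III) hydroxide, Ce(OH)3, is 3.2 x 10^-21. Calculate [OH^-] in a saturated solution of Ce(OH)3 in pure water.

Ce(OH)3(s) ⇌ Ce^3+(aq) + 3 OH^-(aq)
Ksp = [Ce^3+][OH^-]^3
With molar solubility s: [Ce^3+] = s, [OH^-] = 3s.
So Ksp = s × (3s)^3 = 27s^4
Solving, s = (3.2 x 10^-21/27)^(1/4) = 3.30 x 10^-6 M
[OH^-] = 3s = 9.9 × 10^-6 M

9.9 × 10^-6 M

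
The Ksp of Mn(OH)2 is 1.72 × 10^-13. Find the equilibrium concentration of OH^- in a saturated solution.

Mn(OH)2(s) ⇌ Mn^2+ + 2 OH^-
Ksp = [Mn^2+][OH^-]^2
For each mole of Mn(OH)2 that dissolves: [Mn^2+] = s, [OH^-] = 2s.
Substituting: Ksp = s(2s)^2 = 4s^3
s^3 = 1.72 × 10^-13 / 4, so s = 3.503 × 10^-5 M
[OH^-] = 2s = 7.01 × 10^-5 M

[OH^-] = 7.01 × 10^-5 M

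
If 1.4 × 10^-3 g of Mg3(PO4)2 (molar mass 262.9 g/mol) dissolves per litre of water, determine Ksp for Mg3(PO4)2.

Ksp = 4.6e-25

Molar solubility s = (1.4 x 10^-3 g/L) / (262.9 g/mol) = 5.33 x 10^-6 M.
Mg3(PO4)2(s) <=> 3 Mg^2+ + 2 PO4^3-
Let s = molar solubility. Then [Mg^2+] = 3s and [PO4^3-] = 2s.
Ksp = [Mg^2+]^3[PO4^3-]^2
Ksp = (3s)^3(2s)^2 = 108s^5
With s = 5.33 x 10^-6: Ksp = 4.6 × 10^-25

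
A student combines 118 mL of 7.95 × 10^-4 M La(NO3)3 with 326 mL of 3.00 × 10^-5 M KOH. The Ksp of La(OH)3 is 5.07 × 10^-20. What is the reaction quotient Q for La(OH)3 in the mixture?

Total volume = 118 + 326 = 444 mL.
[La^3+] = 7.95 × 10^-4 × (118/444) = 2.113 × 10^-4 M
[OH^-] = 3.00 x 10^-5 × (326/444) = 2.203 x 10^-5 M
La(OH)3(s) ⇌ La^3+ + 3 OH^-, so Q = [La^3+][OH^-]^3
Q = (2.113 x 10^-4)(2.203 x 10^-5)^3 = 2.26 × 10^-18
Q > Ksp, so La(OH)3 will precipitate.

Q ≈ 2.26 x 10^-18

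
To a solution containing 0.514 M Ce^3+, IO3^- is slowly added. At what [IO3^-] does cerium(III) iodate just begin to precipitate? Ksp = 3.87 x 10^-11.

4.22e-4 M

Ce(IO3)3(s) ⇌ Ce^3+(aq) + 3 IO3^-(aq)
Ksp = [Ce^3+][IO3^-]^3
Precipitation begins when Q = Ksp. With [Ce^3+] = 0.514 M:
3.87 x 10^-11 = (0.514) × [IO3^-]^3
[IO3^-] = (3.87 x 10^-11 / 5.14 x 10^-1)^(1/3) = 4.22 x 10^-4 M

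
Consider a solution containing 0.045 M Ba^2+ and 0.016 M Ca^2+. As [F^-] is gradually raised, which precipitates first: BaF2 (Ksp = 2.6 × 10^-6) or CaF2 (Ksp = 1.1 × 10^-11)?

CaF2

Each salt begins to precipitate when Q = Ksp, i.e. when [F^-] reaches its threshold.
For BaF2: 2.6 × 10^-6 = 0.045 × [F^-]^2  ⇒  [F^-] = 7.6 × 10^-3 M.
For CaF2: 1.1 × 10^-11 = 0.016 × [F^-]^2  ⇒  [F^-] = 2.6 x 10^-5 M.
The salt with the lower threshold [F^-] precipitates first: CaF2.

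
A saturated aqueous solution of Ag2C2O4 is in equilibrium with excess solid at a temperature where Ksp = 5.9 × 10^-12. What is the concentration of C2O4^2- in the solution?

Ag2C2O4(s) ⇌ 2 Ag^+ + C2O4^2-
Ksp = [Ag^+]^2[C2O4^2-]
If s mol/L of Ag2C2O4 dissolves, [Ag^+] = 2s and [C2O4^2-] = s.
So Ksp = (2s)^2 × s = 4s^3
Solving, s = (5.9 × 10^-12/4)^(1/3) = 1.14 × 10^-4 M
[C2O4^2-] = s = 1.1 × 10^-4 M

[C2O4^2-] = 1.1e-4 M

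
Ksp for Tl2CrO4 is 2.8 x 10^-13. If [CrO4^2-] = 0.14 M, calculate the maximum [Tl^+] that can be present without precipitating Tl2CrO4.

Tl2CrO4(s) <=> 2 Tl^+ + CrO4^2-
Ksp = [Tl^+]^2[CrO4^2-]
Precipitation begins when Q = Ksp. With [CrO4^2-] = 0.14 M:
2.8 x 10^-13 = (0.14) × [Tl^+]^2
[Tl^+] = (2.8 x 10^-13 / 1.4 × 10^-1)^(1/2) = 1.4 × 10^-6 M

[Tl^+] = 1.4e-6 M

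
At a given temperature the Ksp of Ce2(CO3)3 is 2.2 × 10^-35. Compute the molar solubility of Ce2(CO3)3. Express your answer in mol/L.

s ≈ 4.6 x 10^-8 M

Ce2(CO3)3(s) <=> 2 Ce^3+(aq) + 3 CO3^2-(aq)
Ksp = [Ce^3+]^2[CO3^2-]^3
For each mole of Ce2(CO3)3 that dissolves: [Ce^3+] = 2s, [CO3^2-] = 3s.
Substituting: Ksp = (2s)^2(3s)^3 = 108s^5
s^5 = 2.2 × 10^-35 / 108, so s = 4.6 × 10^-8 M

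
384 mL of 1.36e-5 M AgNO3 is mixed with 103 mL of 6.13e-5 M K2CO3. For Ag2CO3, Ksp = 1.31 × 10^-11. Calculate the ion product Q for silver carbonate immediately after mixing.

Total volume = 384 + 103 = 487 mL.
[Ag^+] = 1.36 x 10^-5 × (384/487) = 1.072 x 10^-5 M
[CO3^2-] = 6.13 × 10^-5 × (103/487) = 1.296 × 10^-5 M
Ag2CO3(s) ⇌ 2 Ag^+(aq) + CO3^2-(aq), so Q = [Ag^+]^2[CO3^2-]
Q = (1.072 × 10^-5)^2(1.296 x 10^-5) = 1.49 x 10^-15
Q < Ksp, so no precipitate of Ag2CO3 forms.

1.49 × 10^-15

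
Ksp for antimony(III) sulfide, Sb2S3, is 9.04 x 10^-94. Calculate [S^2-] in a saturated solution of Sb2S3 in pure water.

[S^2-] ≈ 2.90 × 10^-19 M

Sb2S3(s) <=> 2 Sb^3+(aq) + 3 S^2-(aq)
Ksp = [Sb^3+]^2[S^2-]^3
If s mol/L of Sb2S3 dissolves, [Sb^3+] = 2s and [S^2-] = 3s.
Ksp = (2s)^2(3s)^3 = 108s^5
s = (9.04 x 10^-94 / 108)^(1/5) = 9.650 x 10^-20 M
[S^2-] = 3s = 2.90 × 10^-19 M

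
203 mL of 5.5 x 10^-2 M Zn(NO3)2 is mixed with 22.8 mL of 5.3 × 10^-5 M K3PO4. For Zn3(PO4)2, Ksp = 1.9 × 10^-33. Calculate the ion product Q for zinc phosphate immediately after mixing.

Q = 3.5 x 10^-15

Total volume = 203 + 22.8 = 225.8 mL.
[Zn^2+] = 5.5 × 10^-2 × (203/225.8) = 4.94 × 10^-2 M
[PO4^3-] = 5.3 × 10^-5 × (22.8/225.8) = 5.35 × 10^-6 M
Zn3(PO4)2(s) <=> 3 Zn^2+(aq) + 2 PO4^3-(aq), so Q = [Zn^2+]^3[PO4^3-]^2
Q = (4.94 x 10^-2)^3(5.35 x 10^-6)^2 = 3.5 x 10^-15
Q > Ksp, so Zn3(PO4)2 will precipitate.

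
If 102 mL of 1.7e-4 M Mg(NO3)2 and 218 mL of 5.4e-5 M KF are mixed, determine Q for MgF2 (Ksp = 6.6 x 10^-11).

7.3e-14

Total volume = 102 + 218 = 320 mL.
[Mg^2+] = 1.7 × 10^-4 × (102/320) = 5.42 × 10^-5 M
[F^-] = 5.4 × 10^-5 × (218/320) = 3.68 × 10^-5 M
MgF2(s) <=> Mg^2+(aq) + 2 F^-(aq), so Q = [Mg^2+][F^-]^2
Q = (5.42 × 10^-5)(3.68 × 10^-5)^2 = 7.3 x 10^-14
Q < Ksp, so no precipitate of MgF2 forms.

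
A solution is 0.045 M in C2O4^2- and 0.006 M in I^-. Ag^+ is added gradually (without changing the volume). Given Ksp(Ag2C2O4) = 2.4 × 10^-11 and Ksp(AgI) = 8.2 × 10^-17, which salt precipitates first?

AgI

Each salt begins to precipitate when Q = Ksp, i.e. when [Ag^+] reaches its threshold.
For Ag2C2O4: 2.4 × 10^-11 = 0.045 × [Ag^+]^2  ⇒  [Ag^+] = 2.3 x 10^-5 M.
For AgI: 8.2 × 10^-17 = 0.006 × [Ag^+]  ⇒  [Ag^+] = 1.4 x 10^-14 M.
The salt with the lower threshold [Ag^+] precipitates first: AgI.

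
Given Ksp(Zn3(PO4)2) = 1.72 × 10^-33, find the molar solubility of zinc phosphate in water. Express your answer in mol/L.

Zn3(PO4)2(s) ⇌ 3 Zn^2+ + 2 PO4^3-
Ksp = [Zn^2+]^3[PO4^3-]^2
If s mol/L of Zn3(PO4)2 dissolves, [Zn^2+] = 3s and [PO4^3-] = 2s.
Substituting: Ksp = (3s)^3(2s)^2 = 108s^5
s^5 = 1.72 × 10^-33 / 108, so s = 1.10 × 10^-7 M

s = 1.10 x 10^-7 M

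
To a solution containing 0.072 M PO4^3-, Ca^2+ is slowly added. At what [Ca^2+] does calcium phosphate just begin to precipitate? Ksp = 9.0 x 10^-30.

Ca3(PO4)2(s) ⇌ 3 Ca^2+(aq) + 2 PO4^3-(aq)
Ksp = [Ca^2+]^3[PO4^3-]^2
Precipitation begins when Q = Ksp. With [PO4^3-] = 0.072 M:
9.0 x 10^-30 = (0.072)^2 × [Ca^2+]^3
[Ca^2+] = (9.0 x 10^-30 / 5.18 × 10^-3)^(1/3) = 1.2 × 10^-9 M

1.2 × 10^-9 M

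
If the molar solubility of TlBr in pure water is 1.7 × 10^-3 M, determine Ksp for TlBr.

Ksp = 2.9 × 10^-6

TlBr(s) ⇌ Tl^+ + Br^-
With molar solubility s: [Tl^+] = s, [Br^-] = s.
Ksp = [Tl^+][Br^-]
Ksp = s × s = s^2
Ksp = (1.7 × 10^-3)^2 = 2.9 × 10^-6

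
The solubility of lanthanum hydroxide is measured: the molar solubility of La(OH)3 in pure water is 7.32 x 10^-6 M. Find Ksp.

La(OH)3(s) ⇌ La^3+ + 3 OH^-
Let s = molar solubility. Then [La^3+] = s and [OH^-] = 3s.
Ksp = [La^3+][OH^-]^3
So Ksp = s × (3s)^3 = 27s^4
With s = 7.32 × 10^-6: Ksp = 7.75 × 10^-20

7.75e-20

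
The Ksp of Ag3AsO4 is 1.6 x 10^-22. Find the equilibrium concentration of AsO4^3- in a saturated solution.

[AsO4^3-] ≈ 1.6 × 10^-6 M

Ag3AsO4(s) ⇌ 3 Ag^+(aq) + AsO4^3-(aq)
Ksp = [Ag^+]^3[AsO4^3-]
Let s = molar solubility. Then [Ag^+] = 3s and [AsO4^3-] = s.
Substituting: Ksp = (3s)^3s = 27s^4
Solving, s = (1.6 x 10^-22/27)^(1/4) = 1.56 × 10^-6 M
[AsO4^3-] = s = 1.6 × 10^-6 M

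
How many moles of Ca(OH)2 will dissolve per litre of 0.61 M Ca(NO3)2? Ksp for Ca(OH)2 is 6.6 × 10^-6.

s = 1.6e-3 M

Ca(OH)2(s) ⇌ Ca^2+(aq) + 2 OH^-(aq)
Ksp = [Ca^2+][OH^-]^2
If s mol/L dissolves here, [Ca^2+] = 0.61 + s ≈ 0.61, [OH^-] = 2s (common-ion effect: Ca^2+ is already 0.61 M).
Ksp ≈ 0.61 × (2s)^2
s = 1.6 × 10^-3 M
Check: s = 1.6 x 10^-3 ≪ 0.61, so the approximation is valid.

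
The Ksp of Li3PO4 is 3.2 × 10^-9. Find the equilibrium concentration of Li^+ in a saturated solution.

Li3PO4(s) ⇌ 3 Li^+ + PO4^3-
Ksp = [Li^+]^3[PO4^3-]
Let s = molar solubility. Then [Li^+] = 3s and [PO4^3-] = s.
Substituting: Ksp = (3s)^3s = 27s^4
s^4 = 3.2 × 10^-9 / 27, so s = 3.30 x 10^-3 M
[Li^+] = 3s = 9.9 × 10^-3 M

[Li^+] = 9.9e-3 M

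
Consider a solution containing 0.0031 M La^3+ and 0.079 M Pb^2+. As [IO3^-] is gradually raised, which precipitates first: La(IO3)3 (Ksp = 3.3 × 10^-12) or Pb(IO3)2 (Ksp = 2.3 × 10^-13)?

Pb(IO3)2

Each salt begins to precipitate when Q = Ksp, i.e. when [IO3^-] reaches its threshold.
For La(IO3)3: 3.3 × 10^-12 = 0.0031 × [IO3^-]^3  ⇒  [IO3^-] = 1.0 x 10^-3 M.
For Pb(IO3)2: 2.3 × 10^-13 = 0.079 × [IO3^-]^2  ⇒  [IO3^-] = 1.7 × 10^-6 M.
The salt with the lower threshold [IO3^-] precipitates first: Pb(IO3)2.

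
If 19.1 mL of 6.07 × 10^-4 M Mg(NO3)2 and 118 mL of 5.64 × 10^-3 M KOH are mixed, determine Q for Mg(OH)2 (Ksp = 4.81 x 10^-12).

1.99 × 10^-9

Total volume = 19.1 + 118 = 137.1 mL.
[Mg^2+] = 6.07 × 10^-4 × (19.1/137.1) = 8.456 × 10^-5 M
[OH^-] = 5.64 × 10^-3 × (118/137.1) = 4.854 x 10^-3 M
Mg(OH)2(s) ⇌ Mg^2+ + 2 OH^-, so Q = [Mg^2+][OH^-]^2
Q = (8.456 × 10^-5)(4.854 × 10^-3)^2 = 1.99 x 10^-9
Q > Ksp, so Mg(OH)2 will precipitate.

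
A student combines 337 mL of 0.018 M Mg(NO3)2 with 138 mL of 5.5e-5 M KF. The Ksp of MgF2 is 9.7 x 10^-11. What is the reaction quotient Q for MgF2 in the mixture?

Q = 3.3 × 10^-12

Total volume = 337 + 138 = 475 mL.
[Mg^2+] = 1.8 × 10^-2 × (337/475) = 1.28 × 10^-2 M
[F^-] = 5.5 x 10^-5 × (138/475) = 1.60 × 10^-5 M
MgF2(s) ⇌ Mg^2+(aq) + 2 F^-(aq), so Q = [Mg^2+][F^-]^2
Q = (1.28 × 10^-2)(1.60 × 10^-5)^2 = 3.3 × 10^-12
Q < Ksp, so no precipitate of MgF2 forms.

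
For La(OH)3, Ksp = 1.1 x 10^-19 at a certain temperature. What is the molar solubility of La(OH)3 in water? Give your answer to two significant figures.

La(OH)3(s) ⇌ La^3+(aq) + 3 OH^-(aq)
Ksp = [La^3+][OH^-]^3
If s mol/L of La(OH)3 dissolves, [La^3+] = s and [OH^-] = 3s.
So Ksp = s × (3s)^3 = 27s^4
s = (1.1 x 10^-19 / 27)^(1/4) = 8.0 x 10^-6 M

s = 8.0e-6 M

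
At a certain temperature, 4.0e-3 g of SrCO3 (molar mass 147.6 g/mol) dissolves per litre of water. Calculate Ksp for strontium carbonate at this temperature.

Molar solubility s = (4.0 x 10^-3 g/L) / (147.6 g/mol) = 2.71 × 10^-5 M.
SrCO3(s) ⇌ Sr^2+ + CO3^2-
With molar solubility s: [Sr^2+] = s, [CO3^2-] = s.
Ksp = [Sr^2+][CO3^2-]
Ksp = (s)(s) = s^2
With s = 2.71 × 10^-5: Ksp = 7.3 x 10^-10

Ksp ≈ 7.3e-10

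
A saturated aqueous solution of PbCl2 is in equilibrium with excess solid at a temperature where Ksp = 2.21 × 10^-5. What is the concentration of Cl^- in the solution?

[Cl^-] = 3.54e-2 M

PbCl2(s) ⇌ Pb^2+ + 2 Cl^-
Ksp = [Pb^2+][Cl^-]^2
With molar solubility s: [Pb^2+] = s, [Cl^-] = 2s.
Ksp = s(2s)^2 = 4s^3
s^3 = 2.21 × 10^-5 / 4, so s = 1.768 × 10^-2 M
[Cl^-] = 2s = 3.54 × 10^-2 M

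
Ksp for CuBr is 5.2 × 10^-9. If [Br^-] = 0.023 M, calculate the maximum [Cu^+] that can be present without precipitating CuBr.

CuBr(s) ⇌ Cu^+(aq) + Br^-(aq)
Ksp = [Cu^+][Br^-]
Precipitation begins when Q = Ksp. With [Br^-] = 0.023 M:
5.2 × 10^-9 = (0.023) × [Cu^+]
[Cu^+] = (5.2 × 10^-9 / 2.3 × 10^-2) = 2.3 × 10^-7 M

2.3 × 10^-7 M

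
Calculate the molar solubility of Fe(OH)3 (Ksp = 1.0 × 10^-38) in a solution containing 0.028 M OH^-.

Fe(OH)3(s) ⇌ Fe^3+(aq) + 3 OH^-(aq)
Ksp = [Fe^3+][OH^-]^3
Let s = moles of Fe(OH)3 that dissolve per litre. [Fe^3+] = s, [OH^-] = 0.028 + 3s ≈ 0.028 (since the OH^- already present dominates).
Ksp ≈ s × (0.028)^3
s = 4.6 × 10^-34 M
Check: 3s = 1.4 × 10^-33 ≪ 0.028, so the approximation is valid.

s ≈ 4.6e-34 M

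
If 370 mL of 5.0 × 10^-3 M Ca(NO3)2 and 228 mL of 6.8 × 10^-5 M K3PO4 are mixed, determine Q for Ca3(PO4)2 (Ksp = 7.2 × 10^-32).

Q ≈ 2.0 x 10^-17

Total volume = 370 + 228 = 598 mL.
[Ca^2+] = 5.0 × 10^-3 × (370/598) = 3.09 x 10^-3 M
[PO4^3-] = 6.8 × 10^-5 × (228/598) = 2.59 × 10^-5 M
Ca3(PO4)2(s) ⇌ 3 Ca^2+(aq) + 2 PO4^3-(aq), so Q = [Ca^2+]^3[PO4^3-]^2
Q = (3.09 × 10^-3)^3(2.59 × 10^-5)^2 = 2.0 × 10^-17
Q > Ksp, so Ca3(PO4)2 will precipitate.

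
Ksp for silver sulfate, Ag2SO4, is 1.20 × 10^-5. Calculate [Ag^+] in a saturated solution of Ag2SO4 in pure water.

Ag2SO4(s) ⇌ 2 Ag^+ + SO4^2-
Ksp = [Ag^+]^2[SO4^2-]
If s mol/L of Ag2SO4 dissolves, [Ag^+] = 2s and [SO4^2-] = s.
Ksp = (2s)^2s = 4s^3
s = (1.20 × 10^-5 / 4)^(1/3) = 1.442 x 10^-2 M
[Ag^+] = 2s = 2.88 × 10^-2 M

[Ag^+] ≈ 2.88 x 10^-2 M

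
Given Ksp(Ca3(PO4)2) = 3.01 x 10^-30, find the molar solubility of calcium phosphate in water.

4.89e-7 M

Ca3(PO4)2(s) <=> 3 Ca^2+(aq) + 2 PO4^3-(aq)
Ksp = [Ca^2+]^3[PO4^3-]^2
For each mole of Ca3(PO4)2 that dissolves: [Ca^2+] = 3s, [PO4^3-] = 2s.
Ksp = (3s)^3(2s)^2 = 108s^5
s^5 = 3.01 x 10^-30 / 108, so s = 4.89 × 10^-7 M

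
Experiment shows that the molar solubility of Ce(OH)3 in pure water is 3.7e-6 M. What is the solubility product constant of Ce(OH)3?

Ce(OH)3(s) ⇌ Ce^3+ + 3 OH^-
Let s = molar solubility. Then [Ce^3+] = s and [OH^-] = 3s.
Ksp = [Ce^3+][OH^-]^3
Substituting: Ksp = s(3s)^3 = 27s^4
With s = 3.7 x 10^-6: Ksp = 5.1 × 10^-21

Ksp ≈ 5.1 × 10^-21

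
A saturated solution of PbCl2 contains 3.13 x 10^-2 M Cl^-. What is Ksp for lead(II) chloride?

PbCl2(s) ⇌ Pb^2+ + 2 Cl^-
Stoichiometry gives [Pb^2+] = (1/2)[Cl^-] = 1.565 × 10^-2 M.
Ksp = [Pb^2+][Cl^-]^2
Ksp = 1.565 x 10^-2 × (3.13 × 10^-2)^2 = 1.53 x 10^-5

1.53 x 10^-5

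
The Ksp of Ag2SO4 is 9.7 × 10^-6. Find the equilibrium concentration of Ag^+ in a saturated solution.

2.7 x 10^-2 M

Ag2SO4(s) <=> 2 Ag^+ + SO4^2-
Ksp = [Ag^+]^2[SO4^2-]
With molar solubility s: [Ag^+] = 2s, [SO4^2-] = s.
So Ksp = (2s)^2 × s = 4s^3
s = (9.7 × 10^-6 / 4)^(1/3) = 1.34 × 10^-2 M
[Ag^+] = 2s = 2.7 × 10^-2 M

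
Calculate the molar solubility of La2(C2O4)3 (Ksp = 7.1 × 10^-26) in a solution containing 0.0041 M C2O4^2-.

s ≈ 5.1 × 10^-10 M

La2(C2O4)3(s) <=> 2 La^3+(aq) + 3 C2O4^2-(aq)
Ksp = [La^3+]^2[C2O4^2-]^3
Let s = moles of La2(C2O4)3 that dissolve per litre. [La^3+] = 2s, [C2O4^2-] = 0.0041 + 3s ≈ 0.0041 (Ksp is small, so little additional dissolves).
Ksp ≈ (2s)^2 × (0.0041)^3
s = 5.1 × 10^-10 M
Check: 3s = 1.5 × 10^-9 ≪ 0.0041, so the approximation is valid.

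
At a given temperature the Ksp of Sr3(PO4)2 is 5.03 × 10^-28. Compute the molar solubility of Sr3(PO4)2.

s = 1.36e-6 M

Sr3(PO4)2(s) ⇌ 3 Sr^2+(aq) + 2 PO4^3-(aq)
Ksp = [Sr^2+]^3[PO4^3-]^2
For each mole of Sr3(PO4)2 that dissolves: [Sr^2+] = 3s, [PO4^3-] = 2s.
Substituting: Ksp = (3s)^3(2s)^2 = 108s^5
s = (5.03 × 10^-28 / 108)^(1/5) = 1.36 × 10^-6 M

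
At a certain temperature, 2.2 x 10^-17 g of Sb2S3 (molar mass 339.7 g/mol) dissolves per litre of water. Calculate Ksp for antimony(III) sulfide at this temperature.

Molar solubility s = (2.2 × 10^-17 g/L) / (339.7 g/mol) = 6.48 × 10^-20 M.
Sb2S3(s) ⇌ 2 Sb^3+(aq) + 3 S^2-(aq)
Let s = molar solubility. Then [Sb^3+] = 2s and [S^2-] = 3s.
Ksp = [Sb^3+]^2[S^2-]^3
So Ksp = (2s)^2 × (3s)^3 = 108s^5
With s = 6.48 × 10^-20: Ksp = 1.2 x 10^-94

Ksp ≈ 1.2 x 10^-94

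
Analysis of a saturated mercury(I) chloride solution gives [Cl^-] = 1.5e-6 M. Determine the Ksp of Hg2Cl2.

Hg2Cl2(s) ⇌ Hg2^2+ + 2 Cl^-
Stoichiometry gives [Hg2^2+] = (1/2)[Cl^-] = 7.50 x 10^-7 M.
Ksp = [Hg2^2+][Cl^-]^2
Ksp = 7.50 × 10^-7 × (1.5 × 10^-6)^2 = 1.7 × 10^-18

Ksp ≈ 1.7 x 10^-18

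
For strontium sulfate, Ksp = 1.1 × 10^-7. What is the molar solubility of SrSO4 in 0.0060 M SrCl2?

s = 1.8 × 10^-5 M

SrSO4(s) ⇌ Sr^2+(aq) + SO4^2-(aq)
Ksp = [Sr^2+][SO4^2-]
Let s be the molar solubility in this solution. [Sr^2+] = 0.0060 + s ≈ 0.0060, [SO4^2-] = s (since Sr^2+ from SrCl2 dominates).
Ksp ≈ 0.0060 × s
s = 1.8 × 10^-5 M
Check: s = 1.8 x 10^-5 ≪ 0.0060, so the approximation is valid.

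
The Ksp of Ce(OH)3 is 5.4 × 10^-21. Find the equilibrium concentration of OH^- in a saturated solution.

Ce(OH)3(s) ⇌ Ce^3+(aq) + 3 OH^-(aq)
Ksp = [Ce^3+][OH^-]^3
If s mol/L of Ce(OH)3 dissolves, [Ce^3+] = s and [OH^-] = 3s.
So Ksp = s × (3s)^3 = 27s^4
s = (5.4 × 10^-21 / 27)^(1/4) = 3.76 × 10^-6 M
[OH^-] = 3s = 1.1 x 10^-5 M

1.1e-5 M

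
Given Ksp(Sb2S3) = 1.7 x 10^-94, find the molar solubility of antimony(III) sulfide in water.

Sb2S3(s) ⇌ 2 Sb^3+(aq) + 3 S^2-(aq)
Ksp = [Sb^3+]^2[S^2-]^3
For each mole of Sb2S3 that dissolves: [Sb^3+] = 2s, [S^2-] = 3s.
Ksp = (2s)^2(3s)^3 = 108s^5
Solving, s = (1.7 x 10^-94/108)^(1/5) = 6.9 × 10^-20 M

s ≈ 6.9 × 10^-20 M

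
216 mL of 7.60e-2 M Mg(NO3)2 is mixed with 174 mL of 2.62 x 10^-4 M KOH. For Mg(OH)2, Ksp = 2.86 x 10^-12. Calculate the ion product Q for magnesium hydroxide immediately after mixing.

Total volume = 216 + 174 = 390 mL.
[Mg^2+] = 7.60 x 10^-2 × (216/390) = 4.209 × 10^-2 M
[OH^-] = 2.62 × 10^-4 × (174/390) = 1.169 × 10^-4 M
Mg(OH)2(s) ⇌ Mg^2+(aq) + 2 OH^-(aq), so Q = [Mg^2+][OH^-]^2
Q = (4.209 x 10^-2)(1.169 × 10^-4)^2 = 5.75 × 10^-10
Q > Ksp, so Mg(OH)2 will precipitate.

Q ≈ 5.75 × 10^-10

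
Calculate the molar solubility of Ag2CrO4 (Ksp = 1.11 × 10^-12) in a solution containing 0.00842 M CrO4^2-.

s = 5.74 × 10^-6 M

Ag2CrO4(s) ⇌ 2 Ag^+(aq) + CrO4^2-(aq)
Ksp = [Ag^+]^2[CrO4^2-]
If s mol/L dissolves here, [Ag^+] = 2s, [CrO4^2-] = 0.00842 + s ≈ 0.00842 (Ksp is small, so little additional dissolves).
Ksp ≈ (2s)^2 × 0.00842
s = 5.74 × 10^-6 M
Check: s = 5.7 x 10^-6 ≪ 0.00842, so the approximation is valid.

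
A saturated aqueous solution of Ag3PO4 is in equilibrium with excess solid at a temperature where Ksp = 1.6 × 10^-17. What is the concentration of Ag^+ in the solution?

Ag3PO4(s) ⇌ 3 Ag^+(aq) + PO4^3-(aq)
Ksp = [Ag^+]^3[PO4^3-]
Let s = molar solubility. Then [Ag^+] = 3s and [PO4^3-] = s.
Ksp = (3s)^3s = 27s^4
s^4 = 1.6 × 10^-17 / 27, so s = 2.77 × 10^-5 M
[Ag^+] = 3s = 8.3 x 10^-5 M

[Ag^+] = 8.3 × 10^-5 M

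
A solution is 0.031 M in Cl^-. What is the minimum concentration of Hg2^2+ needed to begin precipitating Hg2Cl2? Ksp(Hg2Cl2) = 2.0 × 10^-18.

Hg2Cl2(s) <=> Hg2^2+(aq) + 2 Cl^-(aq)
Ksp = [Hg2^2+][Cl^-]^2
Precipitation begins when Q = Ksp. With [Cl^-] = 0.031 M:
2.0 × 10^-18 = (0.031)^2 × [Hg2^2+]
[Hg2^2+] = (2.0 × 10^-18 / 9.61 x 10^-4) = 2.1 × 10^-15 M

[Hg2^2+] ≈ 2.1 × 10^-15 M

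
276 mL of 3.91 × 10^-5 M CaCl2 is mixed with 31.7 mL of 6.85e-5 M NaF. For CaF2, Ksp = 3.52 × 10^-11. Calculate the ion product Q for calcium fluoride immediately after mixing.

1.75 × 10^-15

Total volume = 276 + 31.7 = 307.7 mL.
[Ca^2+] = 3.91 × 10^-5 × (276/307.7) = 3.507 × 10^-5 M
[F^-] = 6.85 × 10^-5 × (31.7/307.7) = 7.057 × 10^-6 M
CaF2(s) <=> Ca^2+ + 2 F^-, so Q = [Ca^2+][F^-]^2
Q = (3.507 × 10^-5)(7.057 × 10^-6)^2 = 1.75 × 10^-15
Q < Ksp, so no precipitate of CaF2 forms.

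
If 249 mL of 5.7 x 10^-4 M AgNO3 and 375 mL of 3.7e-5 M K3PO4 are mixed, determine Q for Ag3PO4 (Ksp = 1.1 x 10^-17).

Q ≈ 2.6e-16

Total volume = 249 + 375 = 624 mL.
[Ag^+] = 5.7 × 10^-4 × (249/624) = 2.27 × 10^-4 M
[PO4^3-] = 3.7 x 10^-5 × (375/624) = 2.22 × 10^-5 M
Ag3PO4(s) ⇌ 3 Ag^+ + PO4^3-, so Q = [Ag^+]^3[PO4^3-]
Q = (2.27 x 10^-4)^3(2.22 × 10^-5) = 2.6 x 10^-16
Q > Ksp, so Ag3PO4 will precipitate.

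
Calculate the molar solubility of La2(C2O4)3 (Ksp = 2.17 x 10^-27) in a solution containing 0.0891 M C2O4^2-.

s ≈ 8.76 × 10^-13 M

La2(C2O4)3(s) ⇌ 2 La^3+ + 3 C2O4^2-
Ksp = [La^3+]^2[C2O4^2-]^3
Let s be the molar solubility in this solution. [La^3+] = 2s, [C2O4^2-] = 0.0891 + 3s ≈ 0.0891 (Ksp is small, so little additional dissolves).
Ksp ≈ (2s)^2 × (0.0891)^3
s = 8.76 × 10^-13 M
Check: 3s = 2.6 x 10^-12 ≪ 0.0891, so the approximation is valid.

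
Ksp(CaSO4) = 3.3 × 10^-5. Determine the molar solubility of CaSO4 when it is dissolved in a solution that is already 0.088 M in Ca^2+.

3.8e-4 M

CaSO4(s) ⇌ Ca^2+ + SO4^2-
Ksp = [Ca^2+][SO4^2-]
Let s be the molar solubility in this solution. [Ca^2+] = 0.088 + s ≈ 0.088, [SO4^2-] = s (Ksp is small, so little additional dissolves).
Ksp ≈ 0.088 × s
s = 3.8 x 10^-4 M
Check: s = 3.8 × 10^-4 ≪ 0.088, so the approximation is valid.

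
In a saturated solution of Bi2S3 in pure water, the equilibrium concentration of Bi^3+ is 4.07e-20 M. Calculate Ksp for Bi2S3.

Bi2S3(s) ⇌ 2 Bi^3+ + 3 S^2-
Stoichiometry gives [S^2-] = (3/2)[Bi^3+] = 6.105 × 10^-20 M.
Ksp = [Bi^3+]^2[S^2-]^3
Ksp = (4.07 x 10^-20)^2 × (6.105 x 10^-20)^3 = 3.77 x 10^-97

3.77 x 10^-97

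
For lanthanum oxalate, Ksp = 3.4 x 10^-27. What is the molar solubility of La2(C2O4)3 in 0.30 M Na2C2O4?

s = 1.8 × 10^-13 M

La2(C2O4)3(s) <=> 2 La^3+(aq) + 3 C2O4^2-(aq)
Ksp = [La^3+]^2[C2O4^2-]^3
Let s = moles of La2(C2O4)3 that dissolve per litre. [La^3+] = 2s, [C2O4^2-] = 0.30 + 3s ≈ 0.30 (Ksp is small, so little additional dissolves).
Ksp ≈ (2s)^2 × (0.30)^3
s = 1.8 × 10^-13 M
Check: 3s = 5.3 x 10^-13 ≪ 0.30, so the approximation is valid.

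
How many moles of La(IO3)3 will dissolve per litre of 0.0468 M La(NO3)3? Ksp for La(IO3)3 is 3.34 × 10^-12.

La(IO3)3(s) ⇌ La^3+(aq) + 3 IO3^-(aq)
Ksp = [La^3+][IO3^-]^3
If s mol/L dissolves here, [La^3+] = 0.0468 + s ≈ 0.0468, [IO3^-] = 3s (common-ion effect: La^3+ is already 0.0468 M).
Ksp ≈ 0.0468 × (3s)^3
s = 1.38 × 10^-4 M
Check: s = 1.4 x 10^-4 ≪ 0.0468, so the approximation is valid.

s = 1.38e-4 M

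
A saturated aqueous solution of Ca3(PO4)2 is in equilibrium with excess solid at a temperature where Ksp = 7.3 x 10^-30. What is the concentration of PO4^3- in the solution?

Ca3(PO4)2(s) ⇌ 3 Ca^2+(aq) + 2 PO4^3-(aq)
Ksp = [Ca^2+]^3[PO4^3-]^2
With molar solubility s: [Ca^2+] = 3s, [PO4^3-] = 2s.
Substituting: Ksp = (3s)^3(2s)^2 = 108s^5
Solving, s = (7.3 x 10^-30/108)^(1/5) = 5.83 × 10^-7 M
[PO4^3-] = 2s = 1.2 x 10^-6 M

[PO4^3-] = 1.2 × 10^-6 M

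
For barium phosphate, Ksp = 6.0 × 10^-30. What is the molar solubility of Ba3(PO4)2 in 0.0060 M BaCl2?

s = 2.6e-12 M

Ba3(PO4)2(s) <=> 3 Ba^2+(aq) + 2 PO4^3-(aq)
Ksp = [Ba^2+]^3[PO4^3-]^2
Let s be the molar solubility in this solution. [Ba^2+] = 0.0060 + 3s ≈ 0.0060, [PO4^3-] = 2s (Ksp is small, so little additional dissolves).
Ksp ≈ (0.0060)^3 × (2s)^2
s = 2.6 × 10^-12 M
Check: 3s = 7.9 × 10^-12 ≪ 0.0060, so the approximation is valid.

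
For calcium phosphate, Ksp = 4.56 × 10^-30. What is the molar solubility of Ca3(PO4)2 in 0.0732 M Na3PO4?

s ≈ 3.16e-10 M

Ca3(PO4)2(s) ⇌ 3 Ca^2+ + 2 PO4^3-
Ksp = [Ca^2+]^3[PO4^3-]^2
Let s = moles of Ca3(PO4)2 that dissolve per litre. [Ca^2+] = 3s, [PO4^3-] = 0.0732 + 2s ≈ 0.0732 (since PO4^3- from Na3PO4 dominates).
Ksp ≈ (3s)^3 × (0.0732)^2
s = 3.16 × 10^-10 M
Check: 2s = 6.3 x 10^-10 ≪ 0.0732, so the approximation is valid.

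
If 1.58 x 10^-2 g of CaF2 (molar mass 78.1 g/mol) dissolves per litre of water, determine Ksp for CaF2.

3.31 × 10^-11

Molar solubility s = (1.58 × 10^-2 g/L) / (78.1 g/mol) = 2.023 × 10^-4 M.
CaF2(s) ⇌ Ca^2+(aq) + 2 F^-(aq)
With molar solubility s: [Ca^2+] = s, [F^-] = 2s.
Ksp = [Ca^2+][F^-]^2
Ksp = s(2s)^2 = 4s^3
With s = 2.023 x 10^-4: Ksp = 3.31 × 10^-11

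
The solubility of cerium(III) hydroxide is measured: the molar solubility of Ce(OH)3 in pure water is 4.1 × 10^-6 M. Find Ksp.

Ksp ≈ 7.6 × 10^-21

Ce(OH)3(s) ⇌ Ce^3+ + 3 OH^-
For each mole of Ce(OH)3 that dissolves: [Ce^3+] = s, [OH^-] = 3s.
Ksp = [Ce^3+][OH^-]^3
Substituting: Ksp = s(3s)^3 = 27s^4
With s = 4.1 x 10^-6: Ksp = 7.6 x 10^-21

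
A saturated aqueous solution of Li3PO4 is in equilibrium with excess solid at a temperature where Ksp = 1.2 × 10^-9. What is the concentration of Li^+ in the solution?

Li3PO4(s) ⇌ 3 Li^+(aq) + PO4^3-(aq)
Ksp = [Li^+]^3[PO4^3-]
With molar solubility s: [Li^+] = 3s, [PO4^3-] = s.
Ksp = (3s)^3s = 27s^4
s^4 = 1.2 × 10^-9 / 27, so s = 2.58 × 10^-3 M
[Li^+] = 3s = 7.7 × 10^-3 M

[Li^+] ≈ 7.7e-3 M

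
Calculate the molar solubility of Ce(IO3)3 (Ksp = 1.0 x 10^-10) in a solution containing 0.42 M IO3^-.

Ce(IO3)3(s) ⇌ Ce^3+(aq) + 3 IO3^-(aq)
Ksp = [Ce^3+][IO3^-]^3
Let s = moles of Ce(IO3)3 that dissolve per litre. [Ce^3+] = s, [IO3^-] = 0.42 + 3s ≈ 0.42 (Ksp is small, so little additional dissolves).
Ksp ≈ s × (0.42)^3
s = 1.3 × 10^-9 M
Check: 3s = 4.0 x 10^-9 ≪ 0.42, so the approximation is valid.

s = 1.3 × 10^-9 M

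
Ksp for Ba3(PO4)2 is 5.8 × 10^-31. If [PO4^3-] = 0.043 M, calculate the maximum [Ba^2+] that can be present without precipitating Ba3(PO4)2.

6.8 x 10^-10 M

Ba3(PO4)2(s) ⇌ 3 Ba^2+(aq) + 2 PO4^3-(aq)
Ksp = [Ba^2+]^3[PO4^3-]^2
Precipitation begins when Q = Ksp. With [PO4^3-] = 0.043 M:
5.8 × 10^-31 = (0.043)^2 × [Ba^2+]^3
[Ba^2+] = (5.8 × 10^-31 / 1.85 × 10^-3)^(1/3) = 6.8 × 10^-10 M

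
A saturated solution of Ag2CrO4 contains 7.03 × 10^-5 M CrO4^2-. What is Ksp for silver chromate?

Ag2CrO4(s) ⇌ 2 Ag^+ + CrO4^2-
Stoichiometry gives [Ag^+] = (2/1)[CrO4^2-] = 1.406 × 10^-4 M.
Ksp = [Ag^+]^2[CrO4^2-]
Ksp = (1.406 × 10^-4)^2 × 7.03 x 10^-5 = 1.39 × 10^-12

Ksp = 1.39e-12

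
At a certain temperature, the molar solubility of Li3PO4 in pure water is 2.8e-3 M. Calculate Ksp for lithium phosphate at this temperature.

Ksp = 1.7 x 10^-9

Li3PO4(s) <=> 3 Li^+ + PO4^3-
For each mole of Li3PO4 that dissolves: [Li^+] = 3s, [PO4^3-] = s.
Ksp = [Li^+]^3[PO4^3-]
So Ksp = (3s)^3 × s = 27s^4
With s = 2.8 × 10^-3: Ksp = 1.7 × 10^-9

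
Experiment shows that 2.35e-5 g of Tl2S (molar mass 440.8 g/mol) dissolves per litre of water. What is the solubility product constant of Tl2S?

6.06 x 10^-22

Molar solubility s = (2.35 × 10^-5 g/L) / (440.8 g/mol) = 5.331 × 10^-8 M.
Tl2S(s) ⇌ 2 Tl^+ + S^2-
For each mole of Tl2S that dissolves: [Tl^+] = 2s, [S^2-] = s.
Ksp = [Tl^+]^2[S^2-]
So Ksp = (2s)^2 × s = 4s^3
With s = 5.331 x 10^-8: Ksp = 6.06 x 10^-22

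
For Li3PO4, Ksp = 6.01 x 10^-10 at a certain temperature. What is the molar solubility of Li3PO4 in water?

Li3PO4(s) <=> 3 Li^+(aq) + PO4^3-(aq)
Ksp = [Li^+]^3[PO4^3-]
If s mol/L of Li3PO4 dissolves, [Li^+] = 3s and [PO4^3-] = s.
Substituting: Ksp = (3s)^3s = 27s^4
s = (6.01 x 10^-10 / 27)^(1/4) = 2.17 × 10^-3 M

s ≈ 2.17e-3 M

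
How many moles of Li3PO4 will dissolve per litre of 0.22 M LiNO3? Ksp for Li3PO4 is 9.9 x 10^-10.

Li3PO4(s) <=> 3 Li^+(aq) + PO4^3-(aq)
Ksp = [Li^+]^3[PO4^3-]
If s mol/L dissolves here, [Li^+] = 0.22 + 3s ≈ 0.22, [PO4^3-] = s (common-ion effect: Li^+ is already 0.22 M).
Ksp ≈ (0.22)^3 × s
s = 9.3 x 10^-8 M
Check: 3s = 2.8 × 10^-7 ≪ 0.22, so the approximation is valid.

s = 9.3 x 10^-8 M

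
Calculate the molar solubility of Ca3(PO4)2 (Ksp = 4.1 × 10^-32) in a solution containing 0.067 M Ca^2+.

Ca3(PO4)2(s) <=> 3 Ca^2+(aq) + 2 PO4^3-(aq)
Ksp = [Ca^2+]^3[PO4^3-]^2
If s mol/L dissolves here, [Ca^2+] = 0.067 + 3s ≈ 0.067, [PO4^3-] = 2s (common-ion effect: Ca^2+ is already 0.067 M).
Ksp ≈ (0.067)^3 × (2s)^2
s = 5.8 × 10^-15 M
Check: 3s = 1.8 × 10^-14 ≪ 0.067, so the approximation is valid.

s ≈ 5.8e-15 M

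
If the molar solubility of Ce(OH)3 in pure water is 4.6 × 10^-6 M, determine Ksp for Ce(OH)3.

Ce(OH)3(s) <=> Ce^3+(aq) + 3 OH^-(aq)
For each mole of Ce(OH)3 that dissolves: [Ce^3+] = s, [OH^-] = 3s.
Ksp = [Ce^3+][OH^-]^3
Substituting: Ksp = s(3s)^3 = 27s^4
With s = 4.6 × 10^-6: Ksp = 1.2 x 10^-20

Ksp ≈ 1.2 x 10^-20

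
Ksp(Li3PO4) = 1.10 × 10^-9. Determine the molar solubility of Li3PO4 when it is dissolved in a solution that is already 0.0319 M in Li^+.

s ≈ 3.39 × 10^-5 M

Li3PO4(s) ⇌ 3 Li^+(aq) + PO4^3-(aq)
Ksp = [Li^+]^3[PO4^3-]
Let s = moles of Li3PO4 that dissolve per litre. [Li^+] = 0.0319 + 3s ≈ 0.0319, [PO4^3-] = s (Ksp is small, so little additional dissolves).
Ksp ≈ (0.0319)^3 × s
s = 3.39 × 10^-5 M
Check: 3s = 1.0 × 10^-4 ≪ 0.0319, so the approximation is valid.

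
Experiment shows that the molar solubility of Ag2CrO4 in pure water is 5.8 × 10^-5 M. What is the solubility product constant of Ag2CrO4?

Ag2CrO4(s) ⇌ 2 Ag^+(aq) + CrO4^2-(aq)
Let s = molar solubility. Then [Ag^+] = 2s and [CrO4^2-] = s.
Ksp = [Ag^+]^2[CrO4^2-]
So Ksp = (2s)^2 × s = 4s^3
Ksp = 4 × (5.8 x 10^-5)^3 = 7.8 x 10^-13

7.8 × 10^-13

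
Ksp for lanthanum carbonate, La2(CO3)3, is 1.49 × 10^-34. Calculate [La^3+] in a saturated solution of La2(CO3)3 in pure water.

La2(CO3)3(s) ⇌ 2 La^3+ + 3 CO3^2-
Ksp = [La^3+]^2[CO3^2-]^3
With molar solubility s: [La^3+] = 2s, [CO3^2-] = 3s.
So Ksp = (2s)^2 × (3s)^3 = 108s^5
Solving, s = (1.49 × 10^-34/108)^(1/5) = 6.729 × 10^-8 M
[La^3+] = 2s = 1.35 x 10^-7 M

1.35 x 10^-7 M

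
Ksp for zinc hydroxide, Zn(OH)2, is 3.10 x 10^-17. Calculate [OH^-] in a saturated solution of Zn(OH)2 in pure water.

Zn(OH)2(s) ⇌ Zn^2+ + 2 OH^-
Ksp = [Zn^2+][OH^-]^2
Let s = molar solubility. Then [Zn^2+] = s and [OH^-] = 2s.
So Ksp = s × (2s)^2 = 4s^3
s^3 = 3.10 x 10^-17 / 4, so s = 1.979 × 10^-6 M
[OH^-] = 2s = 3.96 x 10^-6 M

[OH^-] ≈ 3.96 x 10^-6 M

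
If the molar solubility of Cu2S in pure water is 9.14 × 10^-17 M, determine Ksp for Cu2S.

3.05e-48

Cu2S(s) ⇌ 2 Cu^+(aq) + S^2-(aq)
For each mole of Cu2S that dissolves: [Cu^+] = 2s, [S^2-] = s.
Ksp = [Cu^+]^2[S^2-]
So Ksp = (2s)^2 × s = 4s^3
Ksp = 4 × (9.14 x 10^-17)^3 = 3.05 × 10^-48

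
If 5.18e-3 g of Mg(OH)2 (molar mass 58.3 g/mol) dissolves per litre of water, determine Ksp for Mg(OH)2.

Ksp ≈ 2.81e-12

Molar solubility s = (5.18 x 10^-3 g/L) / (58.3 g/mol) = 8.885 x 10^-5 M.
Mg(OH)2(s) <=> Mg^2+ + 2 OH^-
With molar solubility s: [Mg^2+] = s, [OH^-] = 2s.
Ksp = [Mg^2+][OH^-]^2
So Ksp = s × (2s)^2 = 4s^3
Ksp = 4 × (8.885 x 10^-5)^3 = 2.81 × 10^-12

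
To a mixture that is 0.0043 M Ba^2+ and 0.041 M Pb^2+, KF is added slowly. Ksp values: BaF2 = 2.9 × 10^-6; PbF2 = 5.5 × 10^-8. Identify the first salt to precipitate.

Precipitation of each salt starts when its ion product equals its Ksp.
For BaF2: 2.9 × 10^-6 = 0.0043 × [F^-]^2  ⇒  [F^-] = 2.6 × 10^-2 M.
For PbF2: 5.5 × 10^-8 = 0.041 × [F^-]^2  ⇒  [F^-] = 1.2 × 10^-3 M.
The salt with the lower threshold [F^-] precipitates first: PbF2.

PbF2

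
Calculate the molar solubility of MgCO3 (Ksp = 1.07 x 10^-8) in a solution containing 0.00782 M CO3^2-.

MgCO3(s) ⇌ Mg^2+ + CO3^2-
Ksp = [Mg^2+][CO3^2-]
Let s be the molar solubility in this solution. [Mg^2+] = s, [CO3^2-] = 0.00782 + s ≈ 0.00782 (Ksp is small, so little additional dissolves).
Ksp ≈ s × 0.00782
s = 1.37 × 10^-6 M
Check: s = 1.4 × 10^-6 ≪ 0.00782, so the approximation is valid.

1.37 × 10^-6 M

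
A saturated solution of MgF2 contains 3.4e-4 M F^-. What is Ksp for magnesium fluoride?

MgF2(s) <=> Mg^2+ + 2 F^-
Stoichiometry gives [Mg^2+] = (1/2)[F^-] = 1.70 × 10^-4 M.
Ksp = [Mg^2+][F^-]^2
Ksp = 1.70 x 10^-4 × (3.4 x 10^-4)^2 = 2.0 × 10^-11

2.0e-11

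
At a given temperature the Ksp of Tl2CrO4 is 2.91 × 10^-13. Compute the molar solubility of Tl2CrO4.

s ≈ 4.17 x 10^-5 M

Tl2CrO4(s) <=> 2 Tl^+(aq) + CrO4^2-(aq)
Ksp = [Tl^+]^2[CrO4^2-]
For each mole of Tl2CrO4 that dissolves: [Tl^+] = 2s, [CrO4^2-] = s.
Substituting: Ksp = (2s)^2s = 4s^3
s^3 = 2.91 × 10^-13 / 4, so s = 4.17 × 10^-5 M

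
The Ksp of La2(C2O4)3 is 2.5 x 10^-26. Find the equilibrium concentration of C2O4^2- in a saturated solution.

[C2O4^2-] = 8.9 x 10^-6 M

La2(C2O4)3(s) ⇌ 2 La^3+(aq) + 3 C2O4^2-(aq)
Ksp = [La^3+]^2[C2O4^2-]^3
Let s = molar solubility. Then [La^3+] = 2s and [C2O4^2-] = 3s.
Substituting: Ksp = (2s)^2(3s)^3 = 108s^5
s = (2.5 x 10^-26 / 108)^(1/5) = 2.97 × 10^-6 M
[C2O4^2-] = 3s = 8.9 × 10^-6 M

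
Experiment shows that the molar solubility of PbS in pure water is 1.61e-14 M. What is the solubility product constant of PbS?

PbS(s) ⇌ Pb^2+ + S^2-
Let s = molar solubility. Then [Pb^2+] = s and [S^2-] = s.
Ksp = [Pb^2+][S^2-]
Ksp = s^2
Ksp = (1.61 × 10^-14)^2 = 2.59 × 10^-28

Ksp ≈ 2.59 × 10^-28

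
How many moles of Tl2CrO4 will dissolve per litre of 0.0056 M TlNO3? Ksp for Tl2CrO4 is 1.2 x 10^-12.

Tl2CrO4(s) <=> 2 Tl^+(aq) + CrO4^2-(aq)
Ksp = [Tl^+]^2[CrO4^2-]
Let s be the molar solubility in this solution. [Tl^+] = 0.0056 + 2s ≈ 0.0056, [CrO4^2-] = s (Ksp is small, so little additional dissolves).
Ksp ≈ (0.0056)^2 × s
s = 3.8 × 10^-8 M
Check: 2s = 7.7 × 10^-8 ≪ 0.0056, so the approximation is valid.

s = 3.8 × 10^-8 M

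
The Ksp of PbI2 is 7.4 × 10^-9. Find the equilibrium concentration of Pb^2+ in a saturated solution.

PbI2(s) ⇌ Pb^2+ + 2 I^-
Ksp = [Pb^2+][I^-]^2
For each mole of PbI2 that dissolves: [Pb^2+] = s, [I^-] = 2s.
So Ksp = s × (2s)^2 = 4s^3
s^3 = 7.4 × 10^-9 / 4, so s = 1.23 x 10^-3 M
[Pb^2+] = s = 1.2 x 10^-3 M

1.2 x 10^-3 M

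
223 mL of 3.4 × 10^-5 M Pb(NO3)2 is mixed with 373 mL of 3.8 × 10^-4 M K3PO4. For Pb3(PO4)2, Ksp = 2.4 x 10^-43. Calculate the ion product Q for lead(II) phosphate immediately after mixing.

Total volume = 223 + 373 = 596 mL.
[Pb^2+] = 3.4 × 10^-5 × (223/596) = 1.27 × 10^-5 M
[PO4^3-] = 3.8 × 10^-4 × (373/596) = 2.38 × 10^-4 M
Pb3(PO4)2(s) ⇌ 3 Pb^2+(aq) + 2 PO4^3-(aq), so Q = [Pb^2+]^3[PO4^3-]^2
Q = (1.27 x 10^-5)^3(2.38 × 10^-4)^2 = 1.2 × 10^-22
Q > Ksp, so Pb3(PO4)2 will precipitate.

Q = 1.2 × 10^-22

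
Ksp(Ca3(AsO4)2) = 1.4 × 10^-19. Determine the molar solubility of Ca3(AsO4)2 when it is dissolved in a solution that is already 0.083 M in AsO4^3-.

s = 9.1e-7 M

Ca3(AsO4)2(s) ⇌ 3 Ca^2+(aq) + 2 AsO4^3-(aq)
Ksp = [Ca^2+]^3[AsO4^3-]^2
Let s be the molar solubility in this solution. [Ca^2+] = 3s, [AsO4^3-] = 0.083 + 2s ≈ 0.083 (since the AsO4^3- already present dominates).
Ksp ≈ (3s)^3 × (0.083)^2
s = 9.1 × 10^-7 M
Check: 2s = 1.8 x 10^-6 ≪ 0.083, so the approximation is valid.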